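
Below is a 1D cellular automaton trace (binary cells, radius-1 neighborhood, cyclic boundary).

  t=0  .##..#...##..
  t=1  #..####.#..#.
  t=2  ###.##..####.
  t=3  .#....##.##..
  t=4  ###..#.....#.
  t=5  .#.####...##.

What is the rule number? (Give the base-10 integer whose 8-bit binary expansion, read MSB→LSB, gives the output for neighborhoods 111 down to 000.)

  [7] ### => #  t=1,i=4
  [6] ##. => .  t=0,i=2
  [5] #.# => .  t=1,i=7
  [4] #.. => #  t=0,i=3
  [3] .## => .  t=0,i=1
  [2] .#. => #  t=0,i=5
  [1] ..# => #  t=0,i=0
  [0] ... => .  t=0,i=7
  bits 10010110 = 150

150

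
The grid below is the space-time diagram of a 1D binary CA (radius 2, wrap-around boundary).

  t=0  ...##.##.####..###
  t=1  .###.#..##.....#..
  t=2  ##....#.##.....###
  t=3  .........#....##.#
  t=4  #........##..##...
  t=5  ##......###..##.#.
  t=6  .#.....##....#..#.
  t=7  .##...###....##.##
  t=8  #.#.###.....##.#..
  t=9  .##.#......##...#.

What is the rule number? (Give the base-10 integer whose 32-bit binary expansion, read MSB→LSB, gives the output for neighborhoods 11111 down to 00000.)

  ##### -> #   bit 31 = 1  t=2,i=17
  ####. -> .   bit 30 = 0  t=0,i=11
  ###.# -> .   bit 29 = 0  t=1,i=3
  ###.. -> .   bit 28 = 0  t=0,i=12
  ##.## -> #   bit 27 = 1  t=0,i=5
  ##.#. -> .   bit 26 = 0  t=1,i=4
  ##..# -> .   bit 25 = 0  t=0,i=13
  ##... -> .   bit 24 = 0  t=0,i=0
  #.### -> #   bit 23 = 1  t=0,i=9
  #.##. -> .   bit 22 = 0  t=0,i=6
  #.#.# -> #   bit 21 = 1  t=5,i=16
  #.#.. -> .   bit 20 = 0  t=1,i=5
  #..## -> .   bit 19 = 0  t=0,i=14
  #..#. -> .   bit 18 = 0  t=6,i=0
  #...# -> #   bit 17 = 1  t=0,i=1
  #.... -> .   bit 16 = 0  t=1,i=11
  .#### -> .   bit 15 = 0  t=0,i=10
  .###. -> .   bit 14 = 0  t=0,i=16
  .##.# -> .   bit 13 = 0  t=0,i=4
  .##.. -> #   bit 12 = 1  t=1,i=9
  .#.## -> .   bit 11 = 0  t=2,i=7
  .#.#. -> #   bit 10 = 1  t=8,i=1
  .#..# -> #   bit 9 = 1  t=1,i=6
  .#... -> #   bit 8 = 1  t=1,i=16
  ..### -> #   bit 7 = 1  t=0,i=15
  ..##. -> #   bit 6 = 1  t=0,i=3
  ..#.# -> .   bit 5 = 0  t=2,i=6
  ..#.. -> #   bit 4 = 1  t=1,i=15
  ...## -> #   bit 3 = 1  t=0,i=2
  ...#. -> .   bit 2 = 0  t=1,i=14
  ....# -> .   bit 1 = 0  t=1,i=13
  ..... -> .   bit 0 = 0  t=1,i=12
  bits 10001000101000100001011111011000 = 2292324312

2292324312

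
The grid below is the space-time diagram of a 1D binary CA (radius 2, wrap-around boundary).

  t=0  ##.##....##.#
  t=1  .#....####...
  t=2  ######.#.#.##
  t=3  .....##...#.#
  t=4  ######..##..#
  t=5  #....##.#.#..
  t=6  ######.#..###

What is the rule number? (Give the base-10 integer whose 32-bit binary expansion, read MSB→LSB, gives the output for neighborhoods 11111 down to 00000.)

907512671

  ##### -> .   bit 31 = 0  t=2,i=0
  ####. -> .   bit 30 = 0  t=1,i=8
  ###.# -> #   bit 29 = 1  t=0,i=1
  ###.. -> #   bit 28 = 1  t=1,i=9
  ##.## -> .   bit 27 = 0  t=0,i=2
  ##.#. -> #   bit 26 = 1  t=2,i=6
  ##..# -> #   bit 25 = 1  t=4,i=6
  ##... -> .   bit 24 = 0  t=0,i=5
  #.### -> .   bit 23 = 0  t=0,i=12
  #.##. -> .   bit 22 = 0  t=0,i=3
  #.#.# -> .   bit 21 = 0  t=2,i=7
  #.#.. -> #   bit 20 = 1  t=3,i=12
  #..## -> .   bit 19 = 0  t=4,i=7
  #..#. -> #   bit 18 = 1  t=5,i=12
  #...# -> #   bit 17 = 1  t=3,i=8
  #.... -> #   bit 16 = 1  t=0,i=6
  .#### -> #   bit 15 = 1  t=1,i=7
  .###. -> .   bit 14 = 0  t=0,i=0
  .##.# -> .   bit 13 = 0  t=0,i=10
  .##.. -> .   bit 12 = 0  t=0,i=4
  .#.## -> #   bit 11 = 1  t=2,i=10
  .#.#. -> .   bit 10 = 0  t=2,i=8
  .#..# -> #   bit 9 = 1  t=5,i=11
  .#... -> #   bit 8 = 1  t=1,i=2
  ..### -> .   bit 7 = 0  t=1,i=6
  ..##. -> #   bit 6 = 1  t=0,i=9
  ..#.# -> .   bit 5 = 0  t=3,i=10
  ..#.. -> #   bit 4 = 1  t=1,i=1
  ...## -> #   bit 3 = 1  t=0,i=8
  ...#. -> #   bit 2 = 1  t=1,i=0
  ....# -> #   bit 1 = 1  t=0,i=7
  ..... -> #   bit 0 = 1  t=3,i=2
  bits 00110110000101111000101101011111 = 907512671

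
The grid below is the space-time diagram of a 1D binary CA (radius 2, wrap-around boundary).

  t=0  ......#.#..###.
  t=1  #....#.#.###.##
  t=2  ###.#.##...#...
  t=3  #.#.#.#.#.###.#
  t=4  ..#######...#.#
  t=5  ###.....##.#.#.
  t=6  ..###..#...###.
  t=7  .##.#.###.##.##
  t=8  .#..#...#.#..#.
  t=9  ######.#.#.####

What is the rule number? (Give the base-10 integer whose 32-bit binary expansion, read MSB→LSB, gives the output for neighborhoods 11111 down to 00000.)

  ##### -> .   bit 31 = 0  t=4,i=4
  ####. -> .   bit 30 = 0  t=4,i=7
  ###.# -> #   bit 29 = 1  t=1,i=11
  ###.. -> #   bit 28 = 1  t=0,i=13
  ##.## -> .   bit 27 = 0  t=1,i=12
  ##.#. -> .   bit 26 = 0  t=2,i=3
  ##..# -> .   bit 25 = 0  t=6,i=5
  ##... -> #   bit 24 = 1  t=0,i=14
  #.### -> .   bit 23 = 0  t=1,i=9
  #.##. -> #   bit 22 = 1  t=2,i=6
  #.#.# -> #   bit 21 = 1  t=1,i=7
  #.#.. -> .   bit 20 = 0  t=0,i=8
  #..## -> #   bit 19 = 1  t=0,i=10
  #..#. -> #   bit 18 = 1  t=6,i=6
  #...# -> .   bit 17 = 0  t=2,i=9
  #.... -> #   bit 16 = 1  t=0,i=0
  .#### -> .   bit 15 = 0  t=4,i=3
  .###. -> .   bit 14 = 0  t=0,i=12
  .##.# -> .   bit 13 = 0  t=3,i=0
  .##.. -> .   bit 12 = 0  t=2,i=7
  .#.## -> .   bit 11 = 0  t=1,i=8
  .#.#. -> #   bit 10 = 1  t=0,i=7
  .#..# -> #   bit 9 = 1  t=0,i=9
  .#... -> #   bit 8 = 1  t=2,i=12
  ..### -> #   bit 7 = 1  t=0,i=11
  ..##. -> .   bit 6 = 0  t=5,i=8
  ..#.# -> .   bit 5 = 0  t=0,i=6
  ..#.. -> #   bit 4 = 1  t=2,i=11
  ...## -> #   bit 3 = 1  t=2,i=14
  ...#. -> #   bit 2 = 1  t=0,i=5
  ....# -> .   bit 1 = 0  t=0,i=4
  ..... -> .   bit 0 = 0  t=0,i=1
  bits 00110001011011010000011110011100 = 829228956

829228956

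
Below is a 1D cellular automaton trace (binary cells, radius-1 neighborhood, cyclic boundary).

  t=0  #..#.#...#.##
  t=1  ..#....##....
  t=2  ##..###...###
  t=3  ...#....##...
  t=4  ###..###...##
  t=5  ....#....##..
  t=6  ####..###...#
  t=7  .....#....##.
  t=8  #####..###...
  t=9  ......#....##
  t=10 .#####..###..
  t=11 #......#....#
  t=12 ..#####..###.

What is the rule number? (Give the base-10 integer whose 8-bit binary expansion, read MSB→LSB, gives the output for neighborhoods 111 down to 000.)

  ### -> .   bit 7 = 0  t=0,i=12
  ##. -> .   bit 6 = 0  t=0,i=0
  #.# -> .   bit 5 = 0  t=0,i=4
  #.. -> .   bit 4 = 0  t=0,i=1
  .## -> .   bit 3 = 0  t=0,i=11
  .#. -> .   bit 2 = 0  t=0,i=3
  ..# -> #   bit 1 = 1  t=0,i=2
  ... -> #   bit 0 = 1  t=0,i=7
  bits 00000011 = 3

3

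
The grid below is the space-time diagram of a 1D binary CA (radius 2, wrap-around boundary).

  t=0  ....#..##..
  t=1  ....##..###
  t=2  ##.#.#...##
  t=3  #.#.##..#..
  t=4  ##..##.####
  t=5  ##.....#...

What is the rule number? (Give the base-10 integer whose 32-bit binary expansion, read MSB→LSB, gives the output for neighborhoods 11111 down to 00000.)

1440044600

  [31] ##### => .  t=4,i=9
  [30] ####. => #  t=2,i=0
  [29] ###.# => .  t=2,i=1
  [28] ###.. => #  t=1,i=10
  [27] ##.## => .  t=4,i=6
  [26] ##.#. => #  t=2,i=2
  [25] ##..# => .  t=1,i=6
  [24] ##... => #  t=0,i=9
  [23] #.### => #  t=4,i=7
  [22] #.##. => #  t=3,i=4
  [21] #.#.# => .  t=2,i=3
  [20] #.#.. => #  t=2,i=5
  [19] #..## => .  t=0,i=6
  [18] #..#. => #  t=3,i=7
  [17] #...# => .  t=2,i=7
  [16] #.... => #  t=0,i=10
  [15] .#### => .  t=2,i=10
  [14] .###. => #  t=1,i=9
  [13] .##.# => .  t=4,i=5
  [12] .##.. => #  t=0,i=8
  [11] .#.## => .  t=3,i=3
  [10] .#.#. => #  t=2,i=4
  [9] .#..# => #  t=0,i=5
  [8] .#... => .  t=2,i=6
  [7] ..### => .  t=1,i=8
  [6] ..##. => .  t=0,i=7
  [5] ..#.# => #  t=3,i=0
  [4] ..#.. => #  t=0,i=4
  [3] ...## => #  t=1,i=3
  [2] ...#. => .  t=0,i=3
  [1] ....# => .  t=0,i=2
  [0] ..... => .  t=0,i=0
  bits 01010101110101010101011000111000 = 1440044600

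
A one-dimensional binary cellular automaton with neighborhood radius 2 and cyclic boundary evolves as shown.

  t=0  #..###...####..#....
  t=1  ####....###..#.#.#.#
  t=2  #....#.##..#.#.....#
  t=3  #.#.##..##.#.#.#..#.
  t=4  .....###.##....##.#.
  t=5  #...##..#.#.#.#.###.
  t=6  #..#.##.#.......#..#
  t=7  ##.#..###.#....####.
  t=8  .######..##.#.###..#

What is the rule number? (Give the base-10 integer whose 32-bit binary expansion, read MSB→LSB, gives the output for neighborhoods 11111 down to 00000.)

244953788

  nb #####: next=.  (t=1,i=1, bit31=0)
  nb ####.: next=.  (t=0,i=11, bit30=0)
  nb ###.#: next=.  (t=4,i=7, bit29=0)
  nb ###..: next=.  (t=0,i=5, bit28=0)
  nb ##.##: next=#  (t=4,i=8, bit27=1)
  nb ##.#.: next=#  (t=3,i=10, bit26=1)
  nb ##..#: next=#  (t=0,i=13, bit25=1)
  nb ##...: next=.  (t=0,i=6, bit24=0)
  nb #.###: next=#  (t=1,i=19, bit23=1)
  nb #.##.: next=.  (t=2,i=7, bit22=0)
  nb #.#.#: next=.  (t=1,i=15, bit21=0)
  nb #.#..: next=#  (t=2,i=13, bit20=1)
  nb #..##: next=#  (t=0,i=2, bit19=1)
  nb #..#.: next=.  (t=0,i=14, bit18=0)
  nb #...#: next=.  (t=0,i=7, bit17=0)
  nb #....: next=#  (t=0,i=17, bit16=1)
  nb .####: next=#  (t=0,i=10, bit15=1)
  nb .###.: next=.  (t=0,i=4, bit14=0)
  nb .##.#: next=#  (t=3,i=9, bit13=1)
  nb .##..: next=#  (t=2,i=0, bit12=1)
  nb .#.##: next=.  (t=1,i=18, bit11=0)
  nb .#.#.: next=.  (t=1,i=14, bit10=0)
  nb .#..#: next=#  (t=0,i=1, bit9=1)
  nb .#...: next=.  (t=0,i=16, bit8=0)
  nb ..###: next=#  (t=0,i=3, bit7=1)
  nb ..##.: next=.  (t=2,i=19, bit6=0)
  nb ..#.#: next=#  (t=1,i=13, bit5=1)
  nb ..#..: next=#  (t=0,i=0, bit4=1)
  nb ...##: next=#  (t=0,i=8, bit3=1)
  nb ...#.: next=#  (t=0,i=19, bit2=1)
  nb ....#: next=.  (t=0,i=18, bit1=0)
  nb .....: next=.  (t=2,i=16, bit0=0)
  bits 00001110100110011011001010111100 = 244953788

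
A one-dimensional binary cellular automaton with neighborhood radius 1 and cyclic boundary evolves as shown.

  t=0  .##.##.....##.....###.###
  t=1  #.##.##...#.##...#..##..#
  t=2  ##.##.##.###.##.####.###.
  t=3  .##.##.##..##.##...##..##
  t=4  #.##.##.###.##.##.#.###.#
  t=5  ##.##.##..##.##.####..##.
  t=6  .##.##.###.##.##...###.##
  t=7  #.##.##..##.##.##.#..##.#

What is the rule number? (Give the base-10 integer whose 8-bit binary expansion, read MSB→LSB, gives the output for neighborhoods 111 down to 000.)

118

  nb ###: next=.  (t=0,i=19, bit7=0)
  nb ##.: next=#  (t=0,i=2, bit6=1)
  nb #.#: next=#  (t=0,i=0, bit5=1)
  nb #..: next=#  (t=0,i=6, bit4=1)
  nb .##: next=.  (t=0,i=1, bit3=0)
  nb .#.: next=#  (t=1,i=10, bit2=1)
  nb ..#: next=#  (t=0,i=10, bit1=1)
  nb ...: next=.  (t=0,i=7, bit0=0)
  bits 01110110 = 118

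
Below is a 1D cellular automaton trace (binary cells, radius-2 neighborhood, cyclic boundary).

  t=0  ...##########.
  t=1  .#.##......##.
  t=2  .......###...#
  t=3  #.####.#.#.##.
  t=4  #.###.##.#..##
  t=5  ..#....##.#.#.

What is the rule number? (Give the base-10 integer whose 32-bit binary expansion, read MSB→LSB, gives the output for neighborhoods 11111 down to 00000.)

  ##### -> .   bit 31 = 0  t=0,i=5
  ####. -> #   bit 30 = 1  t=0,i=11
  ###.# -> .   bit 29 = 0  t=3,i=5
  ###.. -> #   bit 28 = 1  t=0,i=12
  ##.## -> .   bit 27 = 0  t=4,i=1
  ##.#. -> #   bit 26 = 1  t=3,i=6
  ##..# -> #   bit 25 = 1  t=1,i=13
  ##... -> .   bit 24 = 0  t=0,i=13
  #.### -> #   bit 23 = 1  t=3,i=2
  #.##. -> .   bit 22 = 0  t=1,i=3
  #.#.# -> #   bit 21 = 1  t=3,i=0
  #.#.. -> .   bit 20 = 0  t=4,i=9
  #..## -> .   bit 19 = 0  t=4,i=11
  #..#. -> .   bit 18 = 0  t=1,i=0
  #...# -> #   bit 17 = 1  t=2,i=11
  #.... -> .   bit 16 = 0  t=0,i=0
  .#### -> #   bit 15 = 1  t=0,i=4
  .###. -> .   bit 14 = 0  t=2,i=8
  .##.# -> #   bit 13 = 1  t=3,i=12
  .##.. -> .   bit 12 = 0  t=1,i=4
  .#.## -> .   bit 11 = 0  t=1,i=2
  .#.#. -> .   bit 10 = 0  t=3,i=8
  .#..# -> #   bit 9 = 1  t=4,i=10
  .#... -> #   bit 8 = 1  t=2,i=0
  ..### -> #   bit 7 = 1  t=0,i=3
  ..##. -> .   bit 6 = 0  t=1,i=11
  ..#.# -> .   bit 5 = 0  t=1,i=1
  ..#.. -> .   bit 4 = 0  t=2,i=13
  ...## -> .   bit 3 = 0  t=0,i=2
  ...#. -> #   bit 2 = 1  t=2,i=12
  ....# -> #   bit 1 = 1  t=0,i=1
  ..... -> #   bit 0 = 1  t=1,i=7
  bits 01010110101000101010001110000111 = 1453499271

1453499271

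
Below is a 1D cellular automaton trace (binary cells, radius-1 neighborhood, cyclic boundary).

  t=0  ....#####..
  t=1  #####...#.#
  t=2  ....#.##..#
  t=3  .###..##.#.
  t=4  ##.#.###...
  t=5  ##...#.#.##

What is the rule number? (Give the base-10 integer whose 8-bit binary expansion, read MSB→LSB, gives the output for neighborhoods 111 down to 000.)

75

  [7] ### => .  t=0,i=5
  [6] ##. => #  t=0,i=8
  [5] #.# => .  t=1,i=9
  [4] #.. => .  t=0,i=9
  [3] .## => #  t=0,i=4
  [2] .#. => .  t=1,i=8
  [1] ..# => #  t=0,i=3
  [0] ... => #  t=0,i=0
  bits 01001011 = 75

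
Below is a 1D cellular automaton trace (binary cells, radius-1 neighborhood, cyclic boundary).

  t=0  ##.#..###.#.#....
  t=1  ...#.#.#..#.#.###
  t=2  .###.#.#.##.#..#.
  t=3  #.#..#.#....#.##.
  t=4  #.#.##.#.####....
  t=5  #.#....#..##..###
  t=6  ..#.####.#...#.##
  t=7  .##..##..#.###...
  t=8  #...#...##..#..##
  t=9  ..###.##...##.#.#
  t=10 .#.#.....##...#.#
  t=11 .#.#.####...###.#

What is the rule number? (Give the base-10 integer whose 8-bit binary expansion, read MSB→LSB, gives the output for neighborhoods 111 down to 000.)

  ### -> #   bit 7 = 1  t=0,i=7
  ##. -> .   bit 6 = 0  t=0,i=1
  #.# -> .   bit 5 = 0  t=0,i=2
  #.. -> .   bit 4 = 0  t=0,i=4
  .## -> .   bit 3 = 0  t=0,i=0
  .#. -> #   bit 2 = 1  t=0,i=3
  ..# -> #   bit 1 = 1  t=0,i=5
  ... -> #   bit 0 = 1  t=0,i=14
  bits 10000111 = 135

135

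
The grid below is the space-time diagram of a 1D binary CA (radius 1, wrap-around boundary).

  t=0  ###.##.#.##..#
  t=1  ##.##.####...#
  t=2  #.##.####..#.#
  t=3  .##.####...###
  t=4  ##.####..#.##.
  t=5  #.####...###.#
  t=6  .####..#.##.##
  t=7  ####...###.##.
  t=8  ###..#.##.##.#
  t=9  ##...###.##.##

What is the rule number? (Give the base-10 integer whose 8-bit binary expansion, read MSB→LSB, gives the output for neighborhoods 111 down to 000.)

  nb ###: next=#  (t=0,i=0, bit7=1)
  nb ##.: next=.  (t=0,i=2, bit6=0)
  nb #.#: next=#  (t=0,i=3, bit5=1)
  nb #..: next=.  (t=0,i=11, bit4=0)
  nb .##: next=#  (t=0,i=4, bit3=1)
  nb .#.: next=#  (t=0,i=7, bit2=1)
  nb ..#: next=.  (t=0,i=12, bit1=0)
  nb ...: next=#  (t=1,i=11, bit0=1)
  bits 10101101 = 173

173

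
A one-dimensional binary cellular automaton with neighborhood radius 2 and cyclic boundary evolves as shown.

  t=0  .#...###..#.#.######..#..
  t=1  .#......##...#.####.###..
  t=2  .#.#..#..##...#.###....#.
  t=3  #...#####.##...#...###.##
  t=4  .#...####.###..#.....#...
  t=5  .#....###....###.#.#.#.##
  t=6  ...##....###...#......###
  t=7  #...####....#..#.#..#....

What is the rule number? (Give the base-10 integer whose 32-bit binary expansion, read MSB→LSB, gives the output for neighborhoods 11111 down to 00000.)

  nb #####: next=#  (t=0,i=16, bit31=1)
  nb ####.: next=#  (t=0,i=18, bit30=1)
  nb ###.#: next=#  (t=1,i=18, bit29=1)
  nb ###..: next=.  (t=0,i=7, bit28=0)
  nb ##.##: next=.  (t=1,i=19, bit27=0)
  nb ##.#.: next=.  (t=5,i=0, bit26=0)
  nb ##..#: next=#  (t=0,i=8, bit25=1)
  nb ##...: next=#  (t=1,i=10, bit24=1)
  nb #.###: next=.  (t=0,i=14, bit23=0)
  nb #.##.: next=#  (t=3,i=10, bit22=1)
  nb #.#.#: next=.  (t=0,i=12, bit21=0)
  nb #.#..: next=.  (t=2,i=3, bit20=0)
  nb #..##: next=#  (t=2,i=8, bit19=1)
  nb #..#.: next=#  (t=0,i=9, bit18=1)
  nb #...#: next=.  (t=0,i=3, bit17=0)
  nb #....: next=#  (t=1,i=3, bit16=1)
  nb .####: next=#  (t=0,i=15, bit15=1)
  nb .###.: next=.  (t=0,i=6, bit14=0)
  nb .##.#: next=#  (t=5,i=24, bit13=1)
  nb .##..: next=#  (t=1,i=9, bit12=1)
  nb .#.##: next=#  (t=0,i=13, bit11=1)
  nb .#.#.: next=.  (t=0,i=11, bit10=0)
  nb .#..#: next=#  (t=2,i=4, bit9=1)
  nb .#...: next=.  (t=0,i=2, bit8=0)
  nb ..###: next=.  (t=0,i=5, bit7=0)
  nb ..##.: next=.  (t=1,i=8, bit6=0)
  nb ..#.#: next=.  (t=0,i=10, bit5=0)
  nb ..#..: next=#  (t=0,i=1, bit4=1)
  nb ...##: next=.  (t=0,i=4, bit3=0)
  nb ...#.: next=.  (t=0,i=0, bit2=0)
  nb ....#: next=#  (t=1,i=6, bit1=1)
  nb .....: next=.  (t=1,i=4, bit0=0)
  bits 11100011010011011011101000010010 = 3813521938

3813521938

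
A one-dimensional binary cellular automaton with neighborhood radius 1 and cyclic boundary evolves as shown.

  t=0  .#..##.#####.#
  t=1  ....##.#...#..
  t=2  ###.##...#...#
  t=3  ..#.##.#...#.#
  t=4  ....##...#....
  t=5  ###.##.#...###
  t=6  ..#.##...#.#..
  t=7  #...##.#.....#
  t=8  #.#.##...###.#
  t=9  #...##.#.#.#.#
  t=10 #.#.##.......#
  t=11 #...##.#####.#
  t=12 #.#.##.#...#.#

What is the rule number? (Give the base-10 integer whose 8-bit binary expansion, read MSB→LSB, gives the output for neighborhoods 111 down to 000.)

  nb ###: next=.  (t=0,i=8, bit7=0)
  nb ##.: next=#  (t=0,i=5, bit6=1)
  nb #.#: next=.  (t=0,i=0, bit5=0)
  nb #..: next=.  (t=0,i=2, bit4=0)
  nb .##: next=#  (t=0,i=4, bit3=1)
  nb .#.: next=.  (t=0,i=1, bit2=0)
  nb ..#: next=.  (t=0,i=3, bit1=0)
  nb ...: next=#  (t=1,i=0, bit0=1)
  bits 01001001 = 73

73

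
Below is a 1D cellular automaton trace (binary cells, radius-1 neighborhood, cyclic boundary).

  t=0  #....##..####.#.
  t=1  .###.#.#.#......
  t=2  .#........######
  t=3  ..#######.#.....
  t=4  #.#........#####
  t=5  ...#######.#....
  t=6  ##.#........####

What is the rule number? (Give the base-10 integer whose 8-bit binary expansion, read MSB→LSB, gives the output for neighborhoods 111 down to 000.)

  [7] ### => .  t=0,i=10
  [6] ##. => .  t=0,i=6
  [5] #.# => .  t=0,i=13
  [4] #.. => #  t=0,i=1
  [3] .## => #  t=0,i=5
  [2] .#. => .  t=0,i=0
  [1] ..# => .  t=0,i=4
  [0] ... => #  t=0,i=2
  bits 00011001 = 25

25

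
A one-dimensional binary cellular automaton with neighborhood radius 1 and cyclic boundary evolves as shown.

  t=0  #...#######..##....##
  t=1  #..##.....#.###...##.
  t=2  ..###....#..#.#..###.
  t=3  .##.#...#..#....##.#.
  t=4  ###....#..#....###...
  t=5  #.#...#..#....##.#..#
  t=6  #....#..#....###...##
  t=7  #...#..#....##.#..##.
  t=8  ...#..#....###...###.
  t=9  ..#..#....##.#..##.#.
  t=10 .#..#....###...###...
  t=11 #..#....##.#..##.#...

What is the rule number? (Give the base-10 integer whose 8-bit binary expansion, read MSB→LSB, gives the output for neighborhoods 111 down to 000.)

74

  ###|.  b7=0 t=0,i=5
  ##.|#  b6=1 t=0,i=0
  #.#|.  b5=0 t=1,i=11
  #..|.  b4=0 t=0,i=1
  .##|#  b3=1 t=0,i=4
  .#.|.  b2=0 t=1,i=0
  ..#|#  b1=1 t=0,i=3
  ...|.  b0=0 t=0,i=2
  bits 01001010 = 74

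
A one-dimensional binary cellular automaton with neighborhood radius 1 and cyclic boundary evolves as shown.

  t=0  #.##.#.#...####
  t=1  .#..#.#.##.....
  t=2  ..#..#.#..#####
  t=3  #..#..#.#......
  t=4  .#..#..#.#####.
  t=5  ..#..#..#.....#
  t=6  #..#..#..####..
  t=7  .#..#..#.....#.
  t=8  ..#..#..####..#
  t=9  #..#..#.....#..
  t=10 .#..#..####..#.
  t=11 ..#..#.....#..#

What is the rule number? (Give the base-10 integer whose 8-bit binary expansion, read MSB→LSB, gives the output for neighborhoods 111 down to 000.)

  ### -> .   bit 7 = 0  t=0,i=12
  ##. -> .   bit 6 = 0  t=0,i=0
  #.# -> #   bit 5 = 1  t=0,i=1
  #.. -> #   bit 4 = 1  t=0,i=8
  .## -> .   bit 3 = 0  t=0,i=2
  .#. -> .   bit 2 = 0  t=0,i=5
  ..# -> .   bit 1 = 0  t=0,i=10
  ... -> #   bit 0 = 1  t=0,i=9
  bits 00110001 = 49

49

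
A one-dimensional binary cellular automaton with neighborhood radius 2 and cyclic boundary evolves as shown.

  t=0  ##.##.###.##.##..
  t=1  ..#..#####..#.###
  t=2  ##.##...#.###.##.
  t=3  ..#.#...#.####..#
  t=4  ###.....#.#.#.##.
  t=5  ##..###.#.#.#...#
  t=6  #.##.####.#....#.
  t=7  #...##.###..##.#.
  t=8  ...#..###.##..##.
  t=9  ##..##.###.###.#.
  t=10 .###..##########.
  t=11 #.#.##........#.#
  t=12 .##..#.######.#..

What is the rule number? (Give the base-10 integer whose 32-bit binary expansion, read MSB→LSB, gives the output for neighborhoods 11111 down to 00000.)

1856852523

  nb #####: next=.  (t=1,i=7, bit31=0)
  nb ####.: next=#  (t=1,i=8, bit30=1)
  nb ###.#: next=#  (t=0,i=8, bit29=1)
  nb ###..: next=.  (t=1,i=9, bit28=0)
  nb ##.##: next=#  (t=0,i=2, bit27=1)
  nb ##.#.: next=#  (t=5,i=7, bit26=1)
  nb ##..#: next=#  (t=0,i=15, bit25=1)
  nb ##...: next=.  (t=2,i=5, bit24=0)
  nb #.###: next=#  (t=0,i=6, bit23=1)
  nb #.##.: next=.  (t=0,i=3, bit22=0)
  nb #.#.#: next=#  (t=4,i=10, bit21=1)
  nb #.#..: next=.  (t=3,i=4, bit20=0)
  nb #..##: next=#  (t=0,i=16, bit19=1)
  nb #..#.: next=#  (t=1,i=1, bit18=1)
  nb #...#: next=.  (t=2,i=6, bit17=0)
  nb #....: next=#  (t=4,i=4, bit16=1)
  nb .####: next=.  (t=1,i=6, bit15=0)
  nb .###.: next=#  (t=0,i=7, bit14=1)
  nb .##.#: next=.  (t=0,i=1, bit13=0)
  nb .##..: next=#  (t=0,i=14, bit12=1)
  nb .#.##: next=.  (t=1,i=13, bit11=0)
  nb .#.#.: next=.  (t=3,i=3, bit10=0)
  nb .#..#: next=#  (t=1,i=3, bit9=1)
  nb .#...: next=.  (t=3,i=5, bit8=0)
  nb ..###: next=.  (t=1,i=5, bit7=0)
  nb ..##.: next=.  (t=0,i=0, bit6=0)
  nb ..#.#: next=#  (t=1,i=12, bit5=1)
  nb ..#..: next=.  (t=1,i=2, bit4=0)
  nb ...##: next=#  (t=5,i=15, bit3=1)
  nb ...#.: next=.  (t=2,i=7, bit2=0)
  nb ....#: next=#  (t=4,i=6, bit1=1)
  nb .....: next=#  (t=4,i=5, bit0=1)
  bits 01101110101011010101001000101011 = 1856852523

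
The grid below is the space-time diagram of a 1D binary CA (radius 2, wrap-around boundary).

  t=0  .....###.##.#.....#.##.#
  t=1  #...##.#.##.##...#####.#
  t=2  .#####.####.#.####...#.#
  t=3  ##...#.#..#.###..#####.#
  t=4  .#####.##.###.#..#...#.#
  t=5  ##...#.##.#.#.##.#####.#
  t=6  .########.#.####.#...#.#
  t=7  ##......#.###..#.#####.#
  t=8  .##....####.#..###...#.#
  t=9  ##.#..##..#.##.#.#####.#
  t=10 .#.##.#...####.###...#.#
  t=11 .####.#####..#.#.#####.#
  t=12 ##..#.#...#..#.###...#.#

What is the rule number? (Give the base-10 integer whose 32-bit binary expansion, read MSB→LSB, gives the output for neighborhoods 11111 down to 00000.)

  [31] ##### => .  t=1,i=19
  [30] ####. => .  t=1,i=20
  [29] ###.# => #  t=0,i=7
  [28] ###.. => #  t=2,i=17
  [27] ##.## => .  t=0,i=8
  [26] ##.#. => .  t=0,i=11
  [25] ##..# => .  t=3,i=15
  [24] ##... => #  t=1,i=1
  [23] #.### => #  t=2,i=1
  [22] #.##. => #  t=0,i=9
  [21] #.#.# => #  t=1,i=7
  [20] #.#.. => #  t=0,i=12
  [19] #..## => .  t=3,i=16
  [18] #..#. => .  t=3,i=9
  [17] #...# => #  t=1,i=2
  [16] #.... => .  t=0,i=1
  [15] .#### => .  t=1,i=18
  [14] .###. => .  t=0,i=6
  [13] .##.# => #  t=0,i=10
  [12] .##.. => .  t=1,i=0
  [11] .#.## => #  t=0,i=19
  [10] .#.#. => .  t=2,i=22
  [9] .#..# => #  t=3,i=8
  [8] .#... => #  t=0,i=0
  [7] ..### => #  t=0,i=5
  [6] ..##. => #  t=1,i=4
  [5] ..#.# => #  t=0,i=18
  [4] ..#.. => #  t=4,i=17
  [3] ...## => #  t=0,i=4
  [2] ...#. => #  t=0,i=17
  [1] ....# => .  t=0,i=3
  [0] ..... => .  t=0,i=2
  bits 00110001111100100010101111111100 = 837954556

837954556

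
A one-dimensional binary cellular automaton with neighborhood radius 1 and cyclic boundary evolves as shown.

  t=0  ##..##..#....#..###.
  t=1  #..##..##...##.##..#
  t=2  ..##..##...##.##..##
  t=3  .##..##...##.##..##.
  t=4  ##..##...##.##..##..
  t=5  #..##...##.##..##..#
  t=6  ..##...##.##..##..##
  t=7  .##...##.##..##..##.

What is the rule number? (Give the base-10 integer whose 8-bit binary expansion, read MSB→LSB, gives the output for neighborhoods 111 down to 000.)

  nb ###: next=.  (t=0,i=17, bit7=0)
  nb ##.: next=.  (t=0,i=1, bit6=0)
  nb #.#: next=#  (t=0,i=19, bit5=1)
  nb #..: next=.  (t=0,i=2, bit4=0)
  nb .##: next=#  (t=0,i=0, bit3=1)
  nb .#.: next=#  (t=0,i=8, bit2=1)
  nb ..#: next=#  (t=0,i=3, bit1=1)
  nb ...: next=.  (t=0,i=10, bit0=0)
  bits 00101110 = 46

46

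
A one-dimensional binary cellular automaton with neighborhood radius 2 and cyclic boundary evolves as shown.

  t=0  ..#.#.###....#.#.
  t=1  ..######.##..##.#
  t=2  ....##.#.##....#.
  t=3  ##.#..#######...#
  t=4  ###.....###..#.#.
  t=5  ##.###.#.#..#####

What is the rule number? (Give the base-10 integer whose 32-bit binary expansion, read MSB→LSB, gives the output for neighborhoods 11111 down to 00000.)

2783272233

  #####|#  b31=1 t=1,i=4
  ####.|.  b30=0 t=1,i=6
  ###.#|#  b29=1 t=1,i=7
  ###..|.  b28=0 t=0,i=8
  ##.##|.  b27=0 t=1,i=8
  ##.#.|#  b26=1 t=1,i=15
  ##..#|.  b25=0 t=1,i=11
  ##...|#  b24=1 t=0,i=9
  #.###|#  b23=1 t=0,i=6
  #.##.|#  b22=1 t=1,i=9
  #.#.#|#  b21=1 t=0,i=4
  #.#..|.  b20=0 t=0,i=15
  #..##|.  b19=0 t=1,i=1
  #..#.|#  b18=1 t=4,i=12
  #...#|.  b17=0 t=0,i=0
  #....|#  b16=1 t=0,i=10
  .####|.  b15=0 t=1,i=3
  .###.|#  b14=1 t=0,i=7
  .##.#|.  b13=0 t=1,i=14
  .##..|#  b12=1 t=1,i=10
  .#.##|#  b11=1 t=0,i=5
  .#.#.|#  b10=1 t=0,i=3
  .#..#|.  b9=0 t=1,i=0
  .#...|#  b8=1 t=0,i=16
  ..###|.  b7=0 t=1,i=2
  ..##.|.  b6=0 t=1,i=13
  ..#.#|#  b5=1 t=0,i=2
  ..#..|.  b4=0 t=2,i=15
  ...##|#  b3=1 t=2,i=3
  ...#.|.  b2=0 t=0,i=1
  ....#|.  b1=0 t=0,i=11
  .....|#  b0=1 t=2,i=1
  bits 10100101111001010101110100101001 = 2783272233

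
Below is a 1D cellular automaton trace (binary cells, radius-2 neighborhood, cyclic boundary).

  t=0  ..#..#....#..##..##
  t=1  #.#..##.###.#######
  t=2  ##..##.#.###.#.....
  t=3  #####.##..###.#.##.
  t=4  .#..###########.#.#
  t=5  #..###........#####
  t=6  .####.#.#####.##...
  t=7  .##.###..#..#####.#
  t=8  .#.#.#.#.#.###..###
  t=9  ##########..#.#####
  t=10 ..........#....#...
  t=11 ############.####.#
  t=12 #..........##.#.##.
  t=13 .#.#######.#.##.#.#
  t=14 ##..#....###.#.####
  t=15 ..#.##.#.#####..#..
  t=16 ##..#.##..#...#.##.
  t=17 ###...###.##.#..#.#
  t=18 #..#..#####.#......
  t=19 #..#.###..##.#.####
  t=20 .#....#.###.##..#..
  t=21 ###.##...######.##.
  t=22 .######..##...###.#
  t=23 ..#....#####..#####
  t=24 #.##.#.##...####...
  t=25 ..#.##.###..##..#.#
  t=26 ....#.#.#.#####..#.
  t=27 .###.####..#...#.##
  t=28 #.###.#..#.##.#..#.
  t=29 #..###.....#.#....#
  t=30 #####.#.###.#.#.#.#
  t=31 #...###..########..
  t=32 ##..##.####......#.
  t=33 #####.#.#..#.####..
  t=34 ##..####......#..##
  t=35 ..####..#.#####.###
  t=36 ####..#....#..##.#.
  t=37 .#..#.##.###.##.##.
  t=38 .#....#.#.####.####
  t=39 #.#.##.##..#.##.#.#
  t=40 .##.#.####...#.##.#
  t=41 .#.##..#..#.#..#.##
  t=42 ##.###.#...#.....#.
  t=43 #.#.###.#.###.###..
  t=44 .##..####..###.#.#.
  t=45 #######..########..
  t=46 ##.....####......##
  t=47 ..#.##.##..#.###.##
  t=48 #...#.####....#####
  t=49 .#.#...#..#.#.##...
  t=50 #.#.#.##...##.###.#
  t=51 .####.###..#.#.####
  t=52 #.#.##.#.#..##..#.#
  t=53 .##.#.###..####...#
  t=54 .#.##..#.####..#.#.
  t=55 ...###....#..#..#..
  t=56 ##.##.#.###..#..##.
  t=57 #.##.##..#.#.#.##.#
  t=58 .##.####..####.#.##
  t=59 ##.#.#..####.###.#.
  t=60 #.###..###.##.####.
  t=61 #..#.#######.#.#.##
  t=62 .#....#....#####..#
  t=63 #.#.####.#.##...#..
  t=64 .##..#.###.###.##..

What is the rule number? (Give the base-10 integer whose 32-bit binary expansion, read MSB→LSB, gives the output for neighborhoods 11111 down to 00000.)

795399639

  nb #####: next=.  (t=1,i=14, bit31=0)
  nb ####.: next=.  (t=1,i=18, bit30=0)
  nb ###.#: next=#  (t=1,i=0, bit29=1)
  nb ###..: next=.  (t=5,i=0, bit28=0)
  nb ##.##: next=#  (t=1,i=7, bit27=1)
  nb ##.#.: next=#  (t=1,i=1, bit26=1)
  nb ##..#: next=#  (t=0,i=0, bit25=1)
  nb ##...: next=#  (t=5,i=6, bit24=1)
  nb #.###: next=.  (t=1,i=8, bit23=0)
  nb #.##.: next=#  (t=3,i=6, bit22=1)
  nb #.#.#: next=#  (t=2,i=7, bit21=1)
  nb #.#..: next=.  (t=1,i=2, bit20=0)
  nb #..##: next=#  (t=0,i=12, bit19=1)
  nb #..#.: next=.  (t=0,i=1, bit18=0)
  nb #...#: next=.  (t=16,i=12, bit17=0)
  nb #....: next=.  (t=0,i=7, bit16=0)
  nb .####: next=#  (t=1,i=13, bit15=1)
  nb .###.: next=#  (t=1,i=9, bit14=1)
  nb .##.#: next=.  (t=1,i=6, bit13=0)
  nb .##..: next=#  (t=0,i=14, bit12=1)
  nb .#.##: next=.  (t=2,i=8, bit11=0)
  nb .#.#.: next=#  (t=4,i=0, bit10=1)
  nb .#..#: next=.  (t=0,i=3, bit9=0)
  nb .#...: next=#  (t=0,i=6, bit8=1)
  nb ..###: next=#  (t=3,i=10, bit7=1)
  nb ..##.: next=#  (t=0,i=13, bit6=1)
  nb ..#.#: next=.  (t=9,i=12, bit5=0)
  nb ..#..: next=#  (t=0,i=2, bit4=1)
  nb ...##: next=.  (t=2,i=18, bit3=0)
  nb ...#.: next=#  (t=0,i=9, bit2=1)
  nb ....#: next=#  (t=0,i=8, bit1=1)
  nb .....: next=#  (t=2,i=16, bit0=1)
  bits 00101111011010001101010111010111 = 795399639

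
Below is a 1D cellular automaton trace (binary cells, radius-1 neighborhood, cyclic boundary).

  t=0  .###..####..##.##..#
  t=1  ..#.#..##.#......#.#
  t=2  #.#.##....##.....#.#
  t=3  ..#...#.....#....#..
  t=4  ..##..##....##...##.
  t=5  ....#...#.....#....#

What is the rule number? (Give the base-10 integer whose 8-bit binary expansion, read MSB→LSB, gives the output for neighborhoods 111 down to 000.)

  [7] ### => #  t=0,i=2
  [6] ##. => .  t=0,i=3
  [5] #.# => .  t=0,i=0
  [4] #.. => #  t=0,i=4
  [3] .## => .  t=0,i=1
  [2] .#. => #  t=0,i=19
  [1] ..# => .  t=0,i=5
  [0] ... => .  t=1,i=12
  bits 10010100 = 148

148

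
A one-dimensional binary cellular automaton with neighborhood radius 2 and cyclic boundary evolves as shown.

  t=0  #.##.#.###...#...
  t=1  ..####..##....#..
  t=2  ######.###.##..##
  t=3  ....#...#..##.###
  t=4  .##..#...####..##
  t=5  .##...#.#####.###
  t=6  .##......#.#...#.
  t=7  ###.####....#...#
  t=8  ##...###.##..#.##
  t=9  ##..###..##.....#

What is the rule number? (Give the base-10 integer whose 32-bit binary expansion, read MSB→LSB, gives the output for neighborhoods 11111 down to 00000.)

  #####|.  b31=0 t=2,i=0
  ####.|#  b30=1 t=1,i=4
  ###.#|.  b29=0 t=2,i=5
  ###..|#  b28=1 t=0,i=9
  ##.##|.  b27=0 t=2,i=6
  ##.#.|#  b26=1 t=0,i=4
  ##..#|.  b25=0 t=1,i=6
  ##...|.  b24=0 t=0,i=10
  #.###|.  b23=0 t=0,i=7
  #.##.|#  b22=1 t=0,i=2
  #.#.#|#  b21=1 t=0,i=5
  #.#..|.  b20=0 t=6,i=11
  #..##|#  b19=1 t=1,i=7
  #..#.|.  b18=0 t=4,i=4
  #...#|.  b17=0 t=0,i=11
  #....|#  b16=1 t=1,i=11
  .####|#  b15=1 t=1,i=3
  .###.|#  b14=1 t=0,i=8
  .##.#|#  b13=1 t=0,i=3
  .##..|#  b12=1 t=1,i=9
  .#.##|.  b11=0 t=0,i=1
  .#.#.|.  b10=0 t=6,i=10
  .#..#|#  b9=1 t=3,i=9
  .#...|#  b8=1 t=0,i=14
  ..###|#  b7=1 t=1,i=2
  ..##.|#  b6=1 t=1,i=8
  ..#.#|.  b5=0 t=0,i=0
  ..#..|.  b4=0 t=0,i=13
  ...##|#  b3=1 t=1,i=1
  ...#.|.  b2=0 t=0,i=12
  ....#|#  b1=1 t=1,i=0
  .....|#  b0=1 t=6,i=5
  bits 01010100011010011111001111001011 = 1416229835

1416229835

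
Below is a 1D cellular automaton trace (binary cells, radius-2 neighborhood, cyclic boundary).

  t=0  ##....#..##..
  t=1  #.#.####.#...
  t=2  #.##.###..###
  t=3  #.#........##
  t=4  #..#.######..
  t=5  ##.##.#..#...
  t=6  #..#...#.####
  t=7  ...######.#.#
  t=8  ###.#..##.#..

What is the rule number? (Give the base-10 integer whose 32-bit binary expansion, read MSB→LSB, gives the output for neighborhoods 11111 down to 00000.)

1633848191

  #####|.  b31=0 t=4,i=7
  ####.|#  b30=1 t=1,i=6
  ###.#|#  b29=1 t=1,i=7
  ###..|.  b28=0 t=2,i=7
  ##.##|.  b27=0 t=2,i=1
  ##.#.|.  b26=0 t=1,i=8
  ##..#|.  b25=0 t=0,i=11
  ##...|#  b24=1 t=0,i=2
  #.###|.  b23=0 t=1,i=4
  #.##.|#  b22=1 t=2,i=2
  #.#.#|#  b21=1 t=1,i=2
  #.#..|.  b20=0 t=1,i=9
  #..##|.  b19=0 t=0,i=8
  #..#.|.  b18=0 t=4,i=2
  #...#|#  b17=1 t=1,i=11
  #....|.  b16=0 t=0,i=3
  .####|#  b15=1 t=1,i=5
  .###.|.  b14=0 t=2,i=6
  .##.#|.  b13=0 t=2,i=3
  .##..|.  b12=0 t=0,i=1
  .#.##|#  b11=1 t=1,i=3
  .#.#.|.  b10=0 t=1,i=1
  .#..#|#  b9=1 t=0,i=7
  .#...|#  b8=1 t=1,i=10
  ..###|.  b7=0 t=2,i=10
  ..##.|#  b6=1 t=0,i=0
  ..#.#|#  b5=1 t=1,i=0
  ..#..|#  b4=1 t=0,i=6
  ...##|#  b3=1 t=3,i=10
  ...#.|#  b2=1 t=0,i=5
  ....#|#  b1=1 t=0,i=4
  .....|#  b0=1 t=3,i=5
  bits 01100001011000101000101101111111 = 1633848191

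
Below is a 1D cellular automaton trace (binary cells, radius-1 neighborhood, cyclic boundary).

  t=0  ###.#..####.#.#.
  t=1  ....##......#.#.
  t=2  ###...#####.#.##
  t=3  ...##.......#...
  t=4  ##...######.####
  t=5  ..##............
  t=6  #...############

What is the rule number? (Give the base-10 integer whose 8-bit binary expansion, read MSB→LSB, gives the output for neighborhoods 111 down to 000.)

21

  [7] ### => .  t=0,i=1
  [6] ##. => .  t=0,i=2
  [5] #.# => .  t=0,i=3
  [4] #.. => #  t=0,i=5
  [3] .## => .  t=0,i=0
  [2] .#. => #  t=0,i=4
  [1] ..# => .  t=0,i=6
  [0] ... => #  t=1,i=0
  bits 00010101 = 21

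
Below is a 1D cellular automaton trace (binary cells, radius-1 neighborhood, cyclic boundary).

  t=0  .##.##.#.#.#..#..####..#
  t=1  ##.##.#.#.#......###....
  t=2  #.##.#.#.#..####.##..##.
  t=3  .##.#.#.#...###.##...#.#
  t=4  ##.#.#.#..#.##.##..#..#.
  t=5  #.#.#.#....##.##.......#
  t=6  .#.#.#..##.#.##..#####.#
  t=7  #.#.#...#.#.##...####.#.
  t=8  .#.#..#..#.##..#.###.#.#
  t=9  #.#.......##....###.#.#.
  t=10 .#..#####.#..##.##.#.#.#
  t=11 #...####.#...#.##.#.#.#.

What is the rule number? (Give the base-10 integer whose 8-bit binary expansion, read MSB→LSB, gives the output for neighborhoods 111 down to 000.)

  [7] ### => #  t=0,i=18
  [6] ##. => .  t=0,i=2
  [5] #.# => #  t=0,i=0
  [4] #.. => .  t=0,i=12
  [3] .## => #  t=0,i=1
  [2] .#. => .  t=0,i=7
  [1] ..# => .  t=0,i=13
  [0] ... => #  t=1,i=12
  bits 10101001 = 169

169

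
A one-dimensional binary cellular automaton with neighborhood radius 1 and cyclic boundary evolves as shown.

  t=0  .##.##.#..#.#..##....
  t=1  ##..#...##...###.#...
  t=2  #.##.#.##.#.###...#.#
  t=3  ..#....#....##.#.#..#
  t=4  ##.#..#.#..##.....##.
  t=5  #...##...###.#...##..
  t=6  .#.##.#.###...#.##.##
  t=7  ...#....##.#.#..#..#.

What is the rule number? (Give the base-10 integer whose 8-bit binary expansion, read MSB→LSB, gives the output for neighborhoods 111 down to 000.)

  ###|#  b7=1 t=1,i=14
  ##.|.  b6=0 t=0,i=2
  #.#|.  b5=0 t=0,i=3
  #..|#  b4=1 t=0,i=8
  .##|#  b3=1 t=0,i=1
  .#.|.  b2=0 t=0,i=7
  ..#|#  b1=1 t=0,i=0
  ...|.  b0=0 t=0,i=18
  bits 10011010 = 154

154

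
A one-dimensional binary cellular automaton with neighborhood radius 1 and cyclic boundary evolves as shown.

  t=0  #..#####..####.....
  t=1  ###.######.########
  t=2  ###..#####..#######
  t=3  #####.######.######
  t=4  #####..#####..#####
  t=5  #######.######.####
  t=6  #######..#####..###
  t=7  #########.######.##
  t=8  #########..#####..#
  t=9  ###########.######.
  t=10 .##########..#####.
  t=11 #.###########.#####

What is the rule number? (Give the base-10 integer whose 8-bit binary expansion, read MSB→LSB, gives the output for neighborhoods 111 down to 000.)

215

  ### -> #   bit 7 = 1  t=0,i=4
  ##. -> #   bit 6 = 1  t=0,i=7
  #.# -> .   bit 5 = 0  t=1,i=3
  #.. -> #   bit 4 = 1  t=0,i=1
  .## -> .   bit 3 = 0  t=0,i=3
  .#. -> #   bit 2 = 1  t=0,i=0
  ..# -> #   bit 1 = 1  t=0,i=2
  ... -> #   bit 0 = 1  t=0,i=15
  bits 11010111 = 215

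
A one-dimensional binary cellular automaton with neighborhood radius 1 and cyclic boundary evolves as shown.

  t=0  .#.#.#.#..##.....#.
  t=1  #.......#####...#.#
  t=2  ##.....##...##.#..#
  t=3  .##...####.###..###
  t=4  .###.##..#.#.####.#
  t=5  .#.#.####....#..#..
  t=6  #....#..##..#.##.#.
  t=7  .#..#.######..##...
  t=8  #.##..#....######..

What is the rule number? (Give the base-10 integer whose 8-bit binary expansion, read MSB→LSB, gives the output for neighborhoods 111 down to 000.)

90

  nb ###: next=.  (t=1,i=9, bit7=0)
  nb ##.: next=#  (t=0,i=11, bit6=1)
  nb #.#: next=.  (t=0,i=2, bit5=0)
  nb #..: next=#  (t=0,i=8, bit4=1)
  nb .##: next=#  (t=0,i=10, bit3=1)
  nb .#.: next=.  (t=0,i=1, bit2=0)
  nb ..#: next=#  (t=0,i=0, bit1=1)
  nb ...: next=.  (t=0,i=13, bit0=0)
  bits 01011010 = 90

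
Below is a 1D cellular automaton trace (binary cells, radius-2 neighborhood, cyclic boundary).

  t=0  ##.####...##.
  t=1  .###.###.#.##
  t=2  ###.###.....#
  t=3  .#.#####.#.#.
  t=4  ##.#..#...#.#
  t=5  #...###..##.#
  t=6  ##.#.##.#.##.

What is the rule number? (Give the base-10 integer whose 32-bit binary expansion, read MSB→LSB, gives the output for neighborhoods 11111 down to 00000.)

  [31] ##### => .  t=3,i=5
  [30] ####. => #  t=0,i=5
  [29] ###.# => .  t=1,i=3
  [28] ###.. => #  t=0,i=6
  [27] ##.## => #  t=0,i=2
  [26] ##.#. => .  t=1,i=8
  [25] ##..# => .  t=5,i=7
  [24] ##... => #  t=0,i=7
  [23] #.### => #  t=0,i=3
  [22] #.##. => .  t=0,i=0
  [21] #.#.# => .  t=1,i=9
  [20] #.#.. => .  t=3,i=11
  [19] #..## => #  t=5,i=8
  [18] #..#. => #  t=3,i=0
  [17] #...# => .  t=0,i=8
  [16] #.... => .  t=2,i=8
  [15] .#### => .  t=0,i=4
  [14] .###. => #  t=1,i=2
  [13] .##.# => #  t=0,i=1
  [12] .##.. => #  t=5,i=0
  [11] .#.## => .  t=1,i=10
  [10] .#.#. => #  t=3,i=10
  [9] .#..# => #  t=3,i=12
  [8] .#... => .  t=4,i=7
  [7] ..### => .  t=2,i=12
  [6] ..##. => .  t=0,i=10
  [5] ..#.# => #  t=3,i=1
  [4] ..#.. => #  t=4,i=6
  [3] ...## => #  t=0,i=9
  [2] ...#. => #  t=4,i=9
  [1] ....# => .  t=2,i=10
  [0] ..... => #  t=2,i=9
  bits 01011001100011000111011000111101 = 1502377533

1502377533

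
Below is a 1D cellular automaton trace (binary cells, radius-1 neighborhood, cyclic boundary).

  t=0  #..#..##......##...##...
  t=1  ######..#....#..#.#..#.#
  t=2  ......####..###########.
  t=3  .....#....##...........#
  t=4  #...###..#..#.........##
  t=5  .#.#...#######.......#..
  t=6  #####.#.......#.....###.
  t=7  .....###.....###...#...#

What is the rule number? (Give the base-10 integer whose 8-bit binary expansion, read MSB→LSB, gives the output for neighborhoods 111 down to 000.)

  ###|.  b7=0 t=1,i=0
  ##.|.  b6=0 t=0,i=7
  #.#|#  b5=1 t=1,i=17
  #..|#  b4=1 t=0,i=1
  .##|.  b3=0 t=0,i=6
  .#.|#  b2=1 t=0,i=0
  ..#|#  b1=1 t=0,i=2
  ...|.  b0=0 t=0,i=9
  bits 00110110 = 54

54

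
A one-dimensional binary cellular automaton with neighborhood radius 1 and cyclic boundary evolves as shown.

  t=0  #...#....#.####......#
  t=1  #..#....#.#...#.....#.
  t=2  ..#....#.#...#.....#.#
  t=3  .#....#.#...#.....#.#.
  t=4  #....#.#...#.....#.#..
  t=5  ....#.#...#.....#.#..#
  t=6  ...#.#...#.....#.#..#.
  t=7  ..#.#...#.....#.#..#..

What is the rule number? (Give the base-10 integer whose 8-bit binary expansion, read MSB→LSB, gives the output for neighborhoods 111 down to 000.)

98

  nb ###: next=.  (t=0,i=12, bit7=0)
  nb ##.: next=#  (t=0,i=0, bit6=1)
  nb #.#: next=#  (t=0,i=10, bit5=1)
  nb #..: next=.  (t=0,i=1, bit4=0)
  nb .##: next=.  (t=0,i=11, bit3=0)
  nb .#.: next=.  (t=0,i=4, bit2=0)
  nb ..#: next=#  (t=0,i=3, bit1=1)
  nb ...: next=.  (t=0,i=2, bit0=0)
  bits 01100010 = 98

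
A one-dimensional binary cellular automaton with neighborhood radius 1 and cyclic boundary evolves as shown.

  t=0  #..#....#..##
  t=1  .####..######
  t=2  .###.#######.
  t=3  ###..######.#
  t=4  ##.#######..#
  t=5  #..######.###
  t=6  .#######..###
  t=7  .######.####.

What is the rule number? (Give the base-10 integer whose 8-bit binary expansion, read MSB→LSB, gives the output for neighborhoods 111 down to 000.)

  [7] ### => #  t=0,i=12
  [6] ##. => .  t=0,i=0
  [5] #.# => .  t=1,i=0
  [4] #.. => #  t=0,i=1
  [3] .## => #  t=0,i=11
  [2] .#. => #  t=0,i=3
  [1] ..# => #  t=0,i=2
  [0] ... => .  t=0,i=5
  bits 10011110 = 158

158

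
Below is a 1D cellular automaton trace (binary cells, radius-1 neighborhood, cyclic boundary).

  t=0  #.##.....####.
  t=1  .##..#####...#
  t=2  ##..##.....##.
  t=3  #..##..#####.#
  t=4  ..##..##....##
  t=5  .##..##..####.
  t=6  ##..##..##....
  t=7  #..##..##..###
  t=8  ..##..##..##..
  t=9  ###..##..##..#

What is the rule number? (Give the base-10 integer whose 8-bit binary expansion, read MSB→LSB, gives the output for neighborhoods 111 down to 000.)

43

  ### -> .   bit 7 = 0  t=0,i=10
  ##. -> .   bit 6 = 0  t=0,i=3
  #.# -> #   bit 5 = 1  t=0,i=1
  #.. -> .   bit 4 = 0  t=0,i=4
  .## -> #   bit 3 = 1  t=0,i=2
  .#. -> .   bit 2 = 0  t=0,i=0
  ..# -> #   bit 1 = 1  t=0,i=8
  ... -> #   bit 0 = 1  t=0,i=5
  bits 00101011 = 43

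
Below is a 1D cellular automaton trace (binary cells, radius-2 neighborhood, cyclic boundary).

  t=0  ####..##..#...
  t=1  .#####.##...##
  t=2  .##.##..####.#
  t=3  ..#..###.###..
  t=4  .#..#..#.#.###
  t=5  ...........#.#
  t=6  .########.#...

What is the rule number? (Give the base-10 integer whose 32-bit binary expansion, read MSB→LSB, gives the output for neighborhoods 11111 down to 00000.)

  [31] ##### => .  t=1,i=3
  [30] ####. => #  t=0,i=2
  [29] ###.# => #  t=1,i=5
  [28] ###.. => #  t=0,i=3
  [27] ##.## => .  t=1,i=0
  [26] ##.#. => .  t=2,i=12
  [25] ##..# => #  t=0,i=4
  [24] ##... => #  t=1,i=9
  [23] #.### => #  t=1,i=1
  [22] #.##. => .  t=1,i=7
  [21] #.#.# => .  t=2,i=13
  [20] #.#.. => .  t=4,i=1
  [19] #..## => #  t=0,i=5
  [18] #..#. => .  t=0,i=9
  [17] #...# => #  t=0,i=12
  [16] #.... => #  t=3,i=13
  [15] .#### => #  t=0,i=1
  [14] .###. => .  t=3,i=6
  [13] .##.# => #  t=1,i=13
  [12] .##.. => #  t=0,i=7
  [11] .#.## => .  t=2,i=0
  [10] .#.#. => .  t=4,i=8
  [9] .#..# => .  t=3,i=3
  [8] .#... => .  t=0,i=11
  [7] ..### => .  t=0,i=0
  [6] ..##. => .  t=0,i=6
  [5] ..#.# => .  t=4,i=7
  [4] ..#.. => .  t=0,i=10
  [3] ...## => #  t=0,i=13
  [2] ...#. => #  t=3,i=1
  [1] ....# => .  t=3,i=0
  [0] ..... => #  t=5,i=2
  bits 01110011100010111011000000001101 = 1938534413

1938534413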